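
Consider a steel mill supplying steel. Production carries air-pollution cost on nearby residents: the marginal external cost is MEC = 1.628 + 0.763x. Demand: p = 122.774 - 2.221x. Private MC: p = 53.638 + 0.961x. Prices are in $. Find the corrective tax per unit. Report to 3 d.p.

Social marginal cost = private MC + MEC = 55.266 + 1.724x.
Set SMC = demand: 55.266 + 1.724x = 122.774 - 2.221x → x* = 17.1123.
The Pigouvian tax equals MEC at x*: 1.628 + 0.763×17.1123 = 14.6847.

tax = $14.685 per unit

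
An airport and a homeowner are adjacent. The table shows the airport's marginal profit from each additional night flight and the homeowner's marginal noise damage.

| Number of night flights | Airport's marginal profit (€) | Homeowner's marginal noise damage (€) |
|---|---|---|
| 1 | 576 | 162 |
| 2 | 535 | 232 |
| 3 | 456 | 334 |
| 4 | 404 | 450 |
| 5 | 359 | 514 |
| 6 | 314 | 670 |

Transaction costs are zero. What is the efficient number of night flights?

3

Bargaining reaches the level where marginal profit last exceeds marginal noise damage.
That holds through level 3 (456 ≥ 334) but not at 4 (404 < 450).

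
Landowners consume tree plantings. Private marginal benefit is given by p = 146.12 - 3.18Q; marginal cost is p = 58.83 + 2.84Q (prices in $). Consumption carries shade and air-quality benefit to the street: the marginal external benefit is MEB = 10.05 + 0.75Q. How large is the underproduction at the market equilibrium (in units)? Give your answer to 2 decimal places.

Market equilibrium (private): 58.83 + 2.84Q = 146.12 - 3.18Q → Q_m = 14.5000.
Social marginal benefit = demand + MEB = 156.17 - 2.43Q.
Set SMB = MC: 156.17 - 2.43Q = 58.83 + 2.84Q → Q* = 18.4706.
Gap = |14.5000 − 18.4706| = 3.9706.

3.97 units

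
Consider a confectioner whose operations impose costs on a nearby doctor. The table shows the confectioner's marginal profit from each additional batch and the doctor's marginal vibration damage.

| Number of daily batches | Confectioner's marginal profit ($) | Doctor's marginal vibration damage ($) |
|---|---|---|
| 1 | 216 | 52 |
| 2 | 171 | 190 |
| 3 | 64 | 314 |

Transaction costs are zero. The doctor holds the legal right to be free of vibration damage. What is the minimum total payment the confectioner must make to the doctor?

$52

Efficient level: marginal profit ≥ marginal vibration damage through level 1, so k* = 1.
With the doctor holding the right, the confectioner must at least compensate total damage at k*: 52 = 52.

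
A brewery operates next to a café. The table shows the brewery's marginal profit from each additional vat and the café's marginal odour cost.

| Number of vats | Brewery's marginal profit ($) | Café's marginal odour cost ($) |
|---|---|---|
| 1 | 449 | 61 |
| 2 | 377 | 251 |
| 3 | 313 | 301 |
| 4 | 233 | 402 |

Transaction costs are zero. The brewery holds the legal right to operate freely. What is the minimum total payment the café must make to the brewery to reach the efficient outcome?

Left alone the brewery would choose level 4 (marginal profit stays positive).
Efficient level: k* = 3 (marginal profit ≥ marginal odour cost through 3).
The café must at least cover the brewery's forgone profit from cutting 4→3: 233 = 233.

$233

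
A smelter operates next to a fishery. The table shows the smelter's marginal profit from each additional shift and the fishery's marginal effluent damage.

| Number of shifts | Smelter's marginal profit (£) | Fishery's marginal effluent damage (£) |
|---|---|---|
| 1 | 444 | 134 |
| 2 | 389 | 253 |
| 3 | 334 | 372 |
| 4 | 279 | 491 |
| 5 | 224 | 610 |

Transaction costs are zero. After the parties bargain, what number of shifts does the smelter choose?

Bargaining reaches the level where marginal profit last exceeds marginal effluent damage.
That holds through level 2 (389 ≥ 253) but not at 3 (334 < 372).

2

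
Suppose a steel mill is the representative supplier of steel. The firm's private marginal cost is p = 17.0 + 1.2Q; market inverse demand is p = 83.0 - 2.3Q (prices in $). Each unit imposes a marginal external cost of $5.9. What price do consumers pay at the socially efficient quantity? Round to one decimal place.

Social marginal cost = private MC + MEC = 22.9 + 1.2Q.
Set SMC = demand: 22.9 + 1.2Q = 83.0 - 2.3Q → Q* = 17.1714.
Consumer price on the demand curve at Q*: 83.0 − 2.3×17.1714 = 43.5058.

P = $43.5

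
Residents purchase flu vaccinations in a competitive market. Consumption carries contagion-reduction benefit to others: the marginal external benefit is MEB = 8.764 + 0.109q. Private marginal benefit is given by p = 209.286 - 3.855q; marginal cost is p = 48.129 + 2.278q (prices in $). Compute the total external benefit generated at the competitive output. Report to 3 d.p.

$267.923

Market equilibrium (private): 48.129 + 2.278q = 209.286 - 3.855q → q_m = 26.2770.
Total external benefit = ∫₀^{q_m} (8.764 + 0.109q) dq = 8.764×26.2770 + ½×0.109×26.2770² = 267.9228.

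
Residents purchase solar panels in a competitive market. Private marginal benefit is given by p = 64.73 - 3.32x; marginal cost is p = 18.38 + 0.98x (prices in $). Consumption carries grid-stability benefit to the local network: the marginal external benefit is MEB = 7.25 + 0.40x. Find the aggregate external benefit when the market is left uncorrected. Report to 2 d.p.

Market equilibrium (private): 18.38 + 0.98x = 64.73 - 3.32x → x_m = 10.7791.
Total external benefit = ∫₀^{x_m} (7.25 + 0.40x) dx = 7.25×10.7791 + ½×0.40×10.7791² = 101.3863.

$101.39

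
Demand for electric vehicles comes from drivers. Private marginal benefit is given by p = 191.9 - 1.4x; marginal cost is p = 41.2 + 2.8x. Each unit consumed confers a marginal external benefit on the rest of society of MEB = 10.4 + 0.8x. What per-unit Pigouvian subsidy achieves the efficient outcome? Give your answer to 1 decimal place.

Social marginal benefit = demand + MEB = 202.3 - 0.6x.
Set SMB = MC: 202.3 - 0.6x = 41.2 + 2.8x → x* = 47.3824.
The Pigouvian subsidy equals MEB at x*: 10.4 + 0.8×47.3824 = 48.3059.

subsidy = 48.3 per unit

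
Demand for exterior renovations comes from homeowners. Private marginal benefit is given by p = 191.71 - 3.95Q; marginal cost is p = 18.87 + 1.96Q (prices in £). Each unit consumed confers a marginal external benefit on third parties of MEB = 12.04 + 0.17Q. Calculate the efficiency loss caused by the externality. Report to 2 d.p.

Market equilibrium (private): 18.87 + 1.96Q = 191.71 - 3.95Q → Q_m = 29.2453.
Social marginal benefit = demand + MEB = 203.75 - 3.78Q.
Set SMB = MC: 203.75 - 3.78Q = 18.87 + 1.96Q → Q* = 32.2091.
The loss is the area between SMB and MC from Q* to Q_m; with linear curves that's a triangle of height MEB(Q_m).
DWL = ½ × 2.9638 × 17.0117 = 25.2096.

DWL = £25.21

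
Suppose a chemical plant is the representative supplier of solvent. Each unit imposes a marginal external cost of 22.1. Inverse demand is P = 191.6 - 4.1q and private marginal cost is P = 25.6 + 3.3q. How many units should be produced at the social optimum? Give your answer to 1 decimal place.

q* = 19.4

Social marginal cost = private MC + MEC = 47.7 + 3.3q.
Set SMC = demand: 47.7 + 3.3q = 191.6 - 4.1q → q* = 19.4459.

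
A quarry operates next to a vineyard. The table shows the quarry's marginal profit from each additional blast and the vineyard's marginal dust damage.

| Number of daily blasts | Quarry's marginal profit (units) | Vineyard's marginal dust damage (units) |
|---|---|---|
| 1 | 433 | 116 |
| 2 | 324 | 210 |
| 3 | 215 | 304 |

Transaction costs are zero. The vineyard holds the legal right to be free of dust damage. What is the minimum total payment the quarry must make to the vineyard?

Efficient level: marginal profit ≥ marginal dust damage through level 2, so k* = 2.
With the vineyard holding the right, the quarry must at least compensate total damage at k*: 116 + 210 = 326.

326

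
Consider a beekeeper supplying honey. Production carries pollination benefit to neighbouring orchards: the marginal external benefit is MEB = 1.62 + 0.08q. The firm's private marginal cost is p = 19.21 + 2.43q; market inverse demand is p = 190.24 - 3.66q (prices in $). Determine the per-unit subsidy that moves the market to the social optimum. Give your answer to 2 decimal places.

subsidy = $3.92 per unit

Social marginal cost = private MC − MEB = 17.59 + 2.35q.
Set SMC = demand: 17.59 + 2.35q = 190.24 - 3.66q → q* = 28.7271.
The Pigouvian subsidy equals MEB at q*: 1.62 + 0.08×28.7271 = 3.9182.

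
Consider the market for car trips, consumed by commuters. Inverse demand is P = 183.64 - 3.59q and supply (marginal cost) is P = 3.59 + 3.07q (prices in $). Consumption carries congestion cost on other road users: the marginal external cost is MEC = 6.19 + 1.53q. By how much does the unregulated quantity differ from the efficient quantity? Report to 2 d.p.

5.81 units

Market equilibrium (private): 3.59 + 3.07q = 183.64 - 3.59q → q_m = 27.0345.
Social marginal benefit = demand − MEC = 177.45 - 5.12q.
Set SMB = MC: 177.45 - 5.12q = 3.59 + 3.07q → q* = 21.2283.
Gap = |27.0345 − 21.2283| = 5.8062.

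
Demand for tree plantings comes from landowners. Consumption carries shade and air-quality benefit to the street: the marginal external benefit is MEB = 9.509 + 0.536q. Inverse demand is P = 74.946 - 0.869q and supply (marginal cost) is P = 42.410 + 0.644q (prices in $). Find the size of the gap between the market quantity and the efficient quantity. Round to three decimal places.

Market equilibrium (private): 42.410 + 0.644q = 74.946 - 0.869q → q_m = 21.5043.
Social marginal benefit = demand + MEB = 84.455 - 0.333q.
Set SMB = MC: 84.455 - 0.333q = 42.410 + 0.644q → q* = 43.0348.
Gap = |21.5043 − 43.0348| = 21.5305.

21.531 units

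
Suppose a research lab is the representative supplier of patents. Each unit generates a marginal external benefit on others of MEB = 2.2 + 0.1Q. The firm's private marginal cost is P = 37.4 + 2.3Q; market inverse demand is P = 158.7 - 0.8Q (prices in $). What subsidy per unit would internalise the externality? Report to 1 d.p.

Social marginal cost = private MC − MEB = 35.2 + 2.2Q.
Set SMC = demand: 35.2 + 2.2Q = 158.7 - 0.8Q → Q* = 41.1667.
The Pigouvian subsidy equals MEB at Q*: 2.2 + 0.1×41.1667 = 6.3167.

subsidy = $6.3 per unit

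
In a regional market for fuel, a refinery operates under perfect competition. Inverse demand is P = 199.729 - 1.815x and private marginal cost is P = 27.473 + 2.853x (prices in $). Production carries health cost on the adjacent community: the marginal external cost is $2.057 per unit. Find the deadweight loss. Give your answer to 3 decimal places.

Market equilibrium (private): 27.473 + 2.853x = 199.729 - 1.815x → x_m = 36.9015.
Social marginal cost = private MC + MEC = 29.530 + 2.853x.
Set SMC = demand: 29.530 + 2.853x = 199.729 - 1.815x → x* = 36.4608.
The welfare-loss triangle has base |x_m − x*| and height MEC(x_m) (the vertical gap between SMC and demand is zero at x* and MEC at x_m).
DWL = ½ × 0.4407 × 2.0570 = 0.4533.

DWL = $0.453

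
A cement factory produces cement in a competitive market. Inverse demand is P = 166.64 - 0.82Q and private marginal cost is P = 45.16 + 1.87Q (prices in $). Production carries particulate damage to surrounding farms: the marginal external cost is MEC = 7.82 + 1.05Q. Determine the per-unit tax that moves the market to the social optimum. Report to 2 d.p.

tax = $39.73 per unit

Social marginal cost = private MC + MEC = 52.98 + 2.92Q.
Set SMC = demand: 52.98 + 2.92Q = 166.64 - 0.82Q → Q* = 30.3904.
The Pigouvian tax equals MEC at Q*: 7.82 + 1.05×30.3904 = 39.7299.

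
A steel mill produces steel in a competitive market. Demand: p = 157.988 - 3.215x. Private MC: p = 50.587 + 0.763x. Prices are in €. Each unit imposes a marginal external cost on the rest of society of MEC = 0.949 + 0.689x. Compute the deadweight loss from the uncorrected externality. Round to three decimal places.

Market equilibrium (private): 50.587 + 0.763x = 157.988 - 3.215x → x_m = 26.9987.
Social marginal cost = private MC + MEC = 51.536 + 1.452x.
Set SMC = demand: 51.536 + 1.452x = 157.988 - 3.215x → x* = 22.8095.
The loss is the area between SMC and demand from x* to x_m; with linear curves that's a triangle of height MEC(x_m).
DWL = ½ × 4.1892 × 19.5511 = 40.9517.

DWL = €40.952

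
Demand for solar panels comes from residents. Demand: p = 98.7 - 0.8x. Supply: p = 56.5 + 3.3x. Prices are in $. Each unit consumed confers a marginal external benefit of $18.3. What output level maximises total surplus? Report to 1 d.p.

x* = 14.8

Social marginal benefit = demand + MEB = 117.0 - 0.8x.
Set SMB = MC: 117.0 - 0.8x = 56.5 + 3.3x → x* = 14.7561.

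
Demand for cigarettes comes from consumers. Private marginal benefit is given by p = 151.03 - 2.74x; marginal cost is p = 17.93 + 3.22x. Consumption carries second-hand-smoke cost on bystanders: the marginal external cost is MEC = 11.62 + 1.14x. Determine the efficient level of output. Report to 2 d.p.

Social marginal benefit = demand − MEC = 139.41 - 3.88x.
Set SMB = MC: 139.41 - 3.88x = 17.93 + 3.22x → x* = 17.1099.

x* = 17.11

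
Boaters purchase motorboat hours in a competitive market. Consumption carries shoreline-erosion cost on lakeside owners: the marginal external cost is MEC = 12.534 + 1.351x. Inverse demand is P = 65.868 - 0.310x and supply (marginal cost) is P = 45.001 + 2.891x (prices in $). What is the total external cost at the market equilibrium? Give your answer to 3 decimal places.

Market equilibrium (private): 45.001 + 2.891x = 65.868 - 0.310x → x_m = 6.5189.
Total external cost = ∫₀^{x_m} (12.534 + 1.351x) dx = 12.534×6.5189 + ½×1.351×6.5189² = 110.4140.

$110.414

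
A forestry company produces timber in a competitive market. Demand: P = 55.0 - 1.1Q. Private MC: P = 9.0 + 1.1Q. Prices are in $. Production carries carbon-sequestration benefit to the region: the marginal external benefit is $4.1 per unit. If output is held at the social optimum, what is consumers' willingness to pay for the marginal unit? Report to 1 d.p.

P = $30.0

Social marginal cost = private MC − MEB = 4.9 + 1.1Q.
Set SMC = demand: 4.9 + 1.1Q = 55.0 - 1.1Q → Q* = 22.7727.
Consumer price on the demand curve at Q*: 55.0 − 1.1×22.7727 = 29.9500.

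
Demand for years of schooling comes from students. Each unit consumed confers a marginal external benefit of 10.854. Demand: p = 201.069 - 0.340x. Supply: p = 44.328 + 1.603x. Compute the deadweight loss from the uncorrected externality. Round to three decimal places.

DWL = 30.316

Market equilibrium (private): 44.328 + 1.603x = 201.069 - 0.340x → x_m = 80.6696.
Social marginal benefit = demand + MEB = 211.923 - 0.340x.
Set SMB = MC: 211.923 - 0.340x = 44.328 + 1.603x → x* = 86.2558.
The welfare-loss triangle has base |x_m − x*| and height MEB(x_m) (the vertical gap between SMB and MC is zero at x* and MEB at x_m).
DWL = ½ × 5.5862 × 10.8540 = 30.3163.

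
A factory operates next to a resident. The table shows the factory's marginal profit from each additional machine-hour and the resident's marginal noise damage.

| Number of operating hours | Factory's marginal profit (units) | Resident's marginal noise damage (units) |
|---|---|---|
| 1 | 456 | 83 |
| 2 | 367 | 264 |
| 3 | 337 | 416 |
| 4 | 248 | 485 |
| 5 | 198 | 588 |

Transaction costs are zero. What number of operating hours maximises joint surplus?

2

Bargaining reaches the level where marginal profit last exceeds marginal noise damage.
That holds through level 2 (367 ≥ 264) but not at 3 (337 < 416).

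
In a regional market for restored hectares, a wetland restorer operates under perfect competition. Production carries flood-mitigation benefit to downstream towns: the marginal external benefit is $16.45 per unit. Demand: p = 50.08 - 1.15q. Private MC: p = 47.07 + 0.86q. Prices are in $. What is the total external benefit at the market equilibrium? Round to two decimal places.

$24.63

Market equilibrium (private): 47.07 + 0.86q = 50.08 - 1.15q → q_m = 1.4975.
Total external benefit = MEB × q_m = 16.45 × 1.4975 = 24.6339.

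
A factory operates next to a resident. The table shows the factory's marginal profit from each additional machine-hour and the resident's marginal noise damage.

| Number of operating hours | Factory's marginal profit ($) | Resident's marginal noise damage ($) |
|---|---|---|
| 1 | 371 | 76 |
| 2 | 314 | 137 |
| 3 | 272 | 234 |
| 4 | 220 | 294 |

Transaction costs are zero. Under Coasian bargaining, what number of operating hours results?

Bargaining reaches the level where marginal profit last exceeds marginal noise damage.
That holds through level 3 (272 ≥ 234) but not at 4 (220 < 294).

3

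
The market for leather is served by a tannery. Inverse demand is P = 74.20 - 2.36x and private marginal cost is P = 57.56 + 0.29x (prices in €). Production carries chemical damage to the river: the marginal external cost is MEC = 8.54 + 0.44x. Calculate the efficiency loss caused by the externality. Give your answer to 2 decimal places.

DWL = €20.67

Market equilibrium (private): 57.56 + 0.29x = 74.20 - 2.36x → x_m = 6.2792.
Social marginal cost = private MC + MEC = 66.10 + 0.73x.
Set SMC = demand: 66.10 + 0.73x = 74.20 - 2.36x → x* = 2.6214.
The loss is the area between SMC and demand from x* to x_m; with linear curves that's a triangle of height MEC(x_m).
DWL = ½ × 3.6578 × 11.3029 = 20.6719.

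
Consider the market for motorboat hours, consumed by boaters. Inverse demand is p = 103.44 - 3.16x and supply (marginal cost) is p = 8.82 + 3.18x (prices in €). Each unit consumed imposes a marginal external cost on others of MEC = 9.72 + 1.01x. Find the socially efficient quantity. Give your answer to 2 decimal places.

Social marginal benefit = demand − MEC = 93.72 - 4.17x.
Set SMB = MC: 93.72 - 4.17x = 8.82 + 3.18x → x* = 11.5510.

x* = 11.55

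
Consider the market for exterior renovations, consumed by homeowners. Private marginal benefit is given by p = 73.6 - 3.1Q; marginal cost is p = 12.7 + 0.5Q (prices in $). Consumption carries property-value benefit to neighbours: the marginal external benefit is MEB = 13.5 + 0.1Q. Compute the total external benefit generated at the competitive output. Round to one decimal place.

$242.7

Market equilibrium (private): 12.7 + 0.5Q = 73.6 - 3.1Q → Q_m = 16.9167.
Total external benefit = ∫₀^{Q_m} (13.5 + 0.1Q) dQ = 13.5×16.9167 + ½×0.1×16.9167² = 242.6842.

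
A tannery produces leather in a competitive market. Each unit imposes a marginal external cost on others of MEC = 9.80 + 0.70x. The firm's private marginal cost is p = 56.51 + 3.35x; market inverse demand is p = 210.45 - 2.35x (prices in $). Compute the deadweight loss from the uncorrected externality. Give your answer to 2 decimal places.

Market equilibrium (private): 56.51 + 3.35x = 210.45 - 2.35x → x_m = 27.0070.
Social marginal cost = private MC + MEC = 66.31 + 4.05x.
Set SMC = demand: 66.31 + 4.05x = 210.45 - 2.35x → x* = 22.5219.
Height of the DWL triangle at x_m is SMC(x_m) − demand(x_m) = MEC(x_m) = 28.7049.
DWL = ½ × 4.4851 × 28.7049 = 64.3722.

DWL = $64.37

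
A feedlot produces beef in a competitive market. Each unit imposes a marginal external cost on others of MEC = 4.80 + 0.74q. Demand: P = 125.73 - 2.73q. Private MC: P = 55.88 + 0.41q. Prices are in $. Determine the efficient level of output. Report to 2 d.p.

q* = 16.77

Social marginal cost = private MC + MEC = 60.68 + 1.15q.
Set SMC = demand: 60.68 + 1.15q = 125.73 - 2.73q → q* = 16.7655.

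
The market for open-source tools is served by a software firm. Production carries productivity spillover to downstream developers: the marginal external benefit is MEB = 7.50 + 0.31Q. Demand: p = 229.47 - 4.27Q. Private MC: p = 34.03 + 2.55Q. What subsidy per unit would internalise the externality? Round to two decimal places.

subsidy = 17.16 per unit

Social marginal cost = private MC − MEB = 26.53 + 2.24Q.
Set SMC = demand: 26.53 + 2.24Q = 229.47 - 4.27Q → Q* = 31.1736.
The Pigouvian subsidy equals MEB at Q*: 7.50 + 0.31×31.1736 = 17.1638.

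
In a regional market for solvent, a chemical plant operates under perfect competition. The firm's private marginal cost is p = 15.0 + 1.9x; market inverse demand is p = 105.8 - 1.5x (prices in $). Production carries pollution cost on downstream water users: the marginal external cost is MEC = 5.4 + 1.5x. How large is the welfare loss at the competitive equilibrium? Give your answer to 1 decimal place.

DWL = $210.9

Market equilibrium (private): 15.0 + 1.9x = 105.8 - 1.5x → x_m = 26.7059.
Social marginal cost = private MC + MEC = 20.4 + 3.4x.
Set SMC = demand: 20.4 + 3.4x = 105.8 - 1.5x → x* = 17.4286.
Between x* and x_m the wedge SMC − demand runs linearly from 0 to MEC(x_m), so the loss is a triangle.
DWL = ½ × 9.2773 × 45.4588 = 210.8675.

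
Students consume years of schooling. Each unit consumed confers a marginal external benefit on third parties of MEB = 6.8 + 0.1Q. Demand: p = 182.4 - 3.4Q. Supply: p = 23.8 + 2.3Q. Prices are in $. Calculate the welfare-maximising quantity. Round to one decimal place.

Q* = 29.5

Social marginal benefit = demand + MEB = 189.2 - 3.3Q.
Set SMB = MC: 189.2 - 3.3Q = 23.8 + 2.3Q → Q* = 29.5357.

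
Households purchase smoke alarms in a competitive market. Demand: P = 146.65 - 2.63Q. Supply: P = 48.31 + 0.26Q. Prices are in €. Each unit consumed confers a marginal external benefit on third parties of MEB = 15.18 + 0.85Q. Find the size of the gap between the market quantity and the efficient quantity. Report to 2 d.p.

21.62 units

Market equilibrium (private): 48.31 + 0.26Q = 146.65 - 2.63Q → Q_m = 34.0277.
Social marginal benefit = demand + MEB = 161.83 - 1.78Q.
Set SMB = MC: 161.83 - 1.78Q = 48.31 + 0.26Q → Q* = 55.6471.
Gap = |34.0277 − 55.6471| = 21.6194.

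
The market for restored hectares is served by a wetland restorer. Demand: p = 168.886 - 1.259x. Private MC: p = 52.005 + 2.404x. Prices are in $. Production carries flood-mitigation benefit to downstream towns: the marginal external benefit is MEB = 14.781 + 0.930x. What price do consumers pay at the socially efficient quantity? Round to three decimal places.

P = $108.234

Social marginal cost = private MC − MEB = 37.224 + 1.474x.
Set SMC = demand: 37.224 + 1.474x = 168.886 - 1.259x → x* = 48.1749.
Consumer price on the demand curve at x*: 168.886 − 1.259×48.1749 = 108.2338.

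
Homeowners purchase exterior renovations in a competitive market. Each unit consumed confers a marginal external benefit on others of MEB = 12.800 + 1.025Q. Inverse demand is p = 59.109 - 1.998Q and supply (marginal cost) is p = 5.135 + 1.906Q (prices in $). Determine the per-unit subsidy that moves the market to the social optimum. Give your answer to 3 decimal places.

subsidy = $36.573 per unit

Social marginal benefit = demand + MEB = 71.909 - 0.973Q.
Set SMB = MC: 71.909 - 0.973Q = 5.135 + 1.906Q → Q* = 23.1935.
The Pigouvian subsidy equals MEB at Q*: 12.800 + 1.025×23.1935 = 36.5733.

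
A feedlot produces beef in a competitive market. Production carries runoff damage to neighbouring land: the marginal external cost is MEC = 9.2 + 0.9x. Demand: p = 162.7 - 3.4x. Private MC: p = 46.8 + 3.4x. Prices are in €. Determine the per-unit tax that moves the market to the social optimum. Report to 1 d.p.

Social marginal cost = private MC + MEC = 56.0 + 4.3x.
Set SMC = demand: 56.0 + 4.3x = 162.7 - 3.4x → x* = 13.8571.
The Pigouvian tax equals MEC at x*: 9.2 + 0.9×13.8571 = 21.6714.

tax = €21.7 per unit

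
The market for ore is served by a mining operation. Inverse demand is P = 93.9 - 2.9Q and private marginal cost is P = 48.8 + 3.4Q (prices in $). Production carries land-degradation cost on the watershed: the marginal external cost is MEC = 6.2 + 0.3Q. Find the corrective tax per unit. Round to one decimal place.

tax = $8.0 per unit

Social marginal cost = private MC + MEC = 55.0 + 3.7Q.
Set SMC = demand: 55.0 + 3.7Q = 93.9 - 2.9Q → Q* = 5.8939.
The Pigouvian tax equals MEC at Q*: 6.2 + 0.3×5.8939 = 7.9682.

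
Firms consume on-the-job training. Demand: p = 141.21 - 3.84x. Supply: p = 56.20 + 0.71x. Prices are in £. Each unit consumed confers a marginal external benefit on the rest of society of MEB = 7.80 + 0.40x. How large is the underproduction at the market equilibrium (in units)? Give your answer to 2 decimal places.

3.68 units

Market equilibrium (private): 56.20 + 0.71x = 141.21 - 3.84x → x_m = 18.6835.
Social marginal benefit = demand + MEB = 149.01 - 3.44x.
Set SMB = MC: 149.01 - 3.44x = 56.20 + 0.71x → x* = 22.3639.
Gap = |18.6835 − 22.3639| = 3.6804.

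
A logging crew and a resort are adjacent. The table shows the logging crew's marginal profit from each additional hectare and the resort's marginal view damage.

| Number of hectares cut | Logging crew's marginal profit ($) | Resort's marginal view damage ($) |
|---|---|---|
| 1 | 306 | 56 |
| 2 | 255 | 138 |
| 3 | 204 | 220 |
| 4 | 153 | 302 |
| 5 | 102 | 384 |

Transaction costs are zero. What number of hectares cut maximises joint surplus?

Bargaining reaches the level where marginal profit last exceeds marginal view damage.
That holds through level 2 (255 ≥ 138) but not at 3 (204 < 220).

2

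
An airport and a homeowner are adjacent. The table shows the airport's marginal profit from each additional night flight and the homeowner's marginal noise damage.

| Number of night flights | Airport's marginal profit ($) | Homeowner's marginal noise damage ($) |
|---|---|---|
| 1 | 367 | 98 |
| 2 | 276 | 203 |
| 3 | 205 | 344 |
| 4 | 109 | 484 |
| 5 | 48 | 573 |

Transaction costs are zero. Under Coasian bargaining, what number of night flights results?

2

Bargaining reaches the level where marginal profit last exceeds marginal noise damage.
That holds through level 2 (276 ≥ 203) but not at 3 (205 < 344).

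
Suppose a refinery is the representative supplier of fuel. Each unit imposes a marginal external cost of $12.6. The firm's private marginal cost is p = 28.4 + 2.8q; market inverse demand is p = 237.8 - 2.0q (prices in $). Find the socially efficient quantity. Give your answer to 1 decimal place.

q* = 41.0

Social marginal cost = private MC + MEC = 41.0 + 2.8q.
Set SMC = demand: 41.0 + 2.8q = 237.8 - 2.0q → q* = 41.0000.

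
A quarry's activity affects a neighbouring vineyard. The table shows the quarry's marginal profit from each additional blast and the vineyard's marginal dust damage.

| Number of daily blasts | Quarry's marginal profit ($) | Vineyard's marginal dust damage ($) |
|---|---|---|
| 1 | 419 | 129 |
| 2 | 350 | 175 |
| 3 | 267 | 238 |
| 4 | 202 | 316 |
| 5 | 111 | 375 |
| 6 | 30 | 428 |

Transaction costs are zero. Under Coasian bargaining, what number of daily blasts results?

Bargaining reaches the level where marginal profit last exceeds marginal dust damage.
That holds through level 3 (267 ≥ 238) but not at 4 (202 < 316).

3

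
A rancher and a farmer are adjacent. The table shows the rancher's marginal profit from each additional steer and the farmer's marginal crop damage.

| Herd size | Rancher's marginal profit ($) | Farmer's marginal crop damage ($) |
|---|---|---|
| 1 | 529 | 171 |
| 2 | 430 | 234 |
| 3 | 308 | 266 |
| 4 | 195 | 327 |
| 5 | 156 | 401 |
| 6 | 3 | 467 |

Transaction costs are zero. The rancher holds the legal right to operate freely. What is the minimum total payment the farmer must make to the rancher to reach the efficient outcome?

Left alone the rancher would choose level 6 (marginal profit stays positive).
Efficient level: k* = 3 (marginal profit ≥ marginal crop damage through 3).
The farmer must at least cover the rancher's forgone profit from cutting 6→3: 195 + 156 + 3 = 354.

$354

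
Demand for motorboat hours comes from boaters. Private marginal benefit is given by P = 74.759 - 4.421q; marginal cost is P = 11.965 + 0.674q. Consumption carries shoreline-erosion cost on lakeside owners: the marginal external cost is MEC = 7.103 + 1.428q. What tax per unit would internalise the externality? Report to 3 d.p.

Social marginal benefit = demand − MEC = 67.656 - 5.849q.
Set SMB = MC: 67.656 - 5.849q = 11.965 + 0.674q → q* = 8.5376.
The Pigouvian tax equals MEC at q*: 7.103 + 1.428×8.5376 = 19.2947.

tax = 19.295 per unit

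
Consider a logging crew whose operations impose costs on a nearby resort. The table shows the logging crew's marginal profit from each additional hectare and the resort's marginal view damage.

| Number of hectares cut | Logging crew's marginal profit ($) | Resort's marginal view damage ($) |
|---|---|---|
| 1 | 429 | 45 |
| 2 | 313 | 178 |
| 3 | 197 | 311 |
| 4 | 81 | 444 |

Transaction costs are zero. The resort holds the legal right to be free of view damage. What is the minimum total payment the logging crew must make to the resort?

$223

Efficient level: marginal profit ≥ marginal view damage through level 2, so k* = 2.
With the resort holding the right, the logging crew must at least compensate total damage at k*: 45 + 178 = 223.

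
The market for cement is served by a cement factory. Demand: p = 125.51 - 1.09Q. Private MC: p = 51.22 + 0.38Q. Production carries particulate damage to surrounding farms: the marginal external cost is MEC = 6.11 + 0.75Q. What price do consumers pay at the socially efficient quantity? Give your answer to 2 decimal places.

P = 92.03

Social marginal cost = private MC + MEC = 57.33 + 1.13Q.
Set SMC = demand: 57.33 + 1.13Q = 125.51 - 1.09Q → Q* = 30.7117.
Consumer price on the demand curve at Q*: 125.51 − 1.09×30.7117 = 92.0342.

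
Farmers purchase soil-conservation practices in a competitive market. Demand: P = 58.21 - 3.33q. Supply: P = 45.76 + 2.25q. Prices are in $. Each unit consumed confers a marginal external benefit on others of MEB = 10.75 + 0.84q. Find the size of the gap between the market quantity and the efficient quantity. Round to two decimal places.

Market equilibrium (private): 45.76 + 2.25q = 58.21 - 3.33q → q_m = 2.2312.
Social marginal benefit = demand + MEB = 68.96 - 2.49q.
Set SMB = MC: 68.96 - 2.49q = 45.76 + 2.25q → q* = 4.8945.
Gap = |2.2312 − 4.8945| = 2.6633.

2.66 units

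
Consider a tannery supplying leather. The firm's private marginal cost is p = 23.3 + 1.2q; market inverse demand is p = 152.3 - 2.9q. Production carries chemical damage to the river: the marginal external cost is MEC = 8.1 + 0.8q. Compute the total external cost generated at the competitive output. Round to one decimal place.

650.8

Market equilibrium (private): 23.3 + 1.2q = 152.3 - 2.9q → q_m = 31.4634.
Total external cost = ∫₀^{q_m} (8.1 + 0.8q) dq = 8.1×31.4634 + ½×0.8×31.4634² = 650.8318.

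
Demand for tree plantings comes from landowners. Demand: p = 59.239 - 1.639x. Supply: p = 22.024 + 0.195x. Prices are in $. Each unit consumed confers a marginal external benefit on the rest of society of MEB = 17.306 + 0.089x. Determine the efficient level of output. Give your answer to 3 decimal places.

Social marginal benefit = demand + MEB = 76.545 - 1.550x.
Set SMB = MC: 76.545 - 1.550x = 22.024 + 0.195x → x* = 31.2441.

x* = 31.244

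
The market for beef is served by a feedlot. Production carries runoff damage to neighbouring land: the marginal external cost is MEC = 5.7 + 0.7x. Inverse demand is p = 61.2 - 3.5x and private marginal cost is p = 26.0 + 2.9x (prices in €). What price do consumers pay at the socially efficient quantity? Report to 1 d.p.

P = €46.7

Social marginal cost = private MC + MEC = 31.7 + 3.6x.
Set SMC = demand: 31.7 + 3.6x = 61.2 - 3.5x → x* = 4.1549.
Consumer price on the demand curve at x*: 61.2 − 3.5×4.1549 = 46.6579.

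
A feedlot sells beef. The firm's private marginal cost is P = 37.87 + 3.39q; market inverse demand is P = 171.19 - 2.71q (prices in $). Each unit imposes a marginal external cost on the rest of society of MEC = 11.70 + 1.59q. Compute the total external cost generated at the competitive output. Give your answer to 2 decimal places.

Market equilibrium (private): 37.87 + 3.39q = 171.19 - 2.71q → q_m = 21.8557.
Total external cost = ∫₀^{q_m} (11.70 + 1.59q) dq = 11.70×21.8557 + ½×1.59×21.8557² = 635.4606.

$635.46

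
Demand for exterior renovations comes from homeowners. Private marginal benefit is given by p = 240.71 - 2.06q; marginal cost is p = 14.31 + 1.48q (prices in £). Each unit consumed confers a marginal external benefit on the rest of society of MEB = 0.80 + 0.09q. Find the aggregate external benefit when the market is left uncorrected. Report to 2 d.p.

Market equilibrium (private): 14.31 + 1.48q = 240.71 - 2.06q → q_m = 63.9548.
Total external benefit = ∫₀^{q_m} (0.80 + 0.09q) dq = 0.80×63.9548 + ½×0.09×63.9548² = 235.2236.

£235.22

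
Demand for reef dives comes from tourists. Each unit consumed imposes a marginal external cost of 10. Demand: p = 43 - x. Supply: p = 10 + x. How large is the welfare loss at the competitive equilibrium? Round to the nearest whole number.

Market equilibrium (private): 10 + x = 43 - x → x_m = 16.5000.
Social marginal benefit = demand − MEC = 33 - x.
Set SMB = MC: 33 - x = 10 + x → x* = 11.5000.
Height of the DWL triangle at x_m is MC(x_m) − SMB(x_m) = MEC(x_m) = 10.0000.
DWL = ½ × 5.0000 × 10.0000 = 25.0000.

DWL = 25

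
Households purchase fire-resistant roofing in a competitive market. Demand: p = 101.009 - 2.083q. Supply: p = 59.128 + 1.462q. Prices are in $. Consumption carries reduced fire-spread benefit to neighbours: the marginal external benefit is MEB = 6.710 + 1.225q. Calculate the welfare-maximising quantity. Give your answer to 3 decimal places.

Social marginal benefit = demand + MEB = 107.719 - 0.858q.
Set SMB = MC: 107.719 - 0.858q = 59.128 + 1.462q → q* = 20.9444.

q* = 20.944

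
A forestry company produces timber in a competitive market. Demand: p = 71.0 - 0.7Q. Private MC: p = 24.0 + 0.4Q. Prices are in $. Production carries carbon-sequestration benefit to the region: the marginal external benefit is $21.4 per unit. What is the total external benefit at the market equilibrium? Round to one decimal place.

Market equilibrium (private): 24.0 + 0.4Q = 71.0 - 0.7Q → Q_m = 42.7273.
Total external benefit = MEB × Q_m = 21.4 × 42.7273 = 914.3642.

$914.4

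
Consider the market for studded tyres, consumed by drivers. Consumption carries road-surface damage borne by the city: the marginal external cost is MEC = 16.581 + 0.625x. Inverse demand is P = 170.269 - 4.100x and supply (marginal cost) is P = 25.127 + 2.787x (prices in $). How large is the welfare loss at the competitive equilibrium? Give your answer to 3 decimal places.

Market equilibrium (private): 25.127 + 2.787x = 170.269 - 4.100x → x_m = 21.0748.
Social marginal benefit = demand − MEC = 153.688 - 4.725x.
Set SMB = MC: 153.688 - 4.725x = 25.127 + 2.787x → x* = 17.1141.
The welfare-loss triangle has base |x_m − x*| and height MEC(x_m) (the vertical gap between SMB and MC is zero at x* and MEC at x_m).
DWL = ½ × 3.9607 × 29.7527 = 58.9208.

DWL = $58.921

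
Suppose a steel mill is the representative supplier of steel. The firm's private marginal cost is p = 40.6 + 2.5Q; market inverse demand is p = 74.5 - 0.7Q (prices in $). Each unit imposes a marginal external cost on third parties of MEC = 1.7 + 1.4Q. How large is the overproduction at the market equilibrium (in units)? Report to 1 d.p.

Market equilibrium (private): 40.6 + 2.5Q = 74.5 - 0.7Q → Q_m = 10.5938.
Social marginal cost = private MC + MEC = 42.3 + 3.9Q.
Set SMC = demand: 42.3 + 3.9Q = 74.5 - 0.7Q → Q* = 7.0000.
Gap = |10.5938 − 7.0000| = 3.5938.

3.6 units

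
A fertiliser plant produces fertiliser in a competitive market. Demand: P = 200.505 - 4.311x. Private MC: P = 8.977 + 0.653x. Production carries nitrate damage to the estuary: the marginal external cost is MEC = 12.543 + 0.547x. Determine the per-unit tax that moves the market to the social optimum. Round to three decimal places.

tax = 30.308 per unit

Social marginal cost = private MC + MEC = 21.520 + 1.200x.
Set SMC = demand: 21.520 + 1.200x = 200.505 - 4.311x → x* = 32.4778.
The Pigouvian tax equals MEC at x*: 12.543 + 0.547×32.4778 = 30.3084.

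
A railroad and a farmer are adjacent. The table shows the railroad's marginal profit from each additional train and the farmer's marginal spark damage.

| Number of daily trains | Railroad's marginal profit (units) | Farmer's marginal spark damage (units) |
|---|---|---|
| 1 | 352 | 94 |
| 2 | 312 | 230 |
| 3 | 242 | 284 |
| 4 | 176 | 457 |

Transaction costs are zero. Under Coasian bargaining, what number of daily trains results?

2

Bargaining reaches the level where marginal profit last exceeds marginal spark damage.
That holds through level 2 (312 ≥ 230) but not at 3 (242 < 284).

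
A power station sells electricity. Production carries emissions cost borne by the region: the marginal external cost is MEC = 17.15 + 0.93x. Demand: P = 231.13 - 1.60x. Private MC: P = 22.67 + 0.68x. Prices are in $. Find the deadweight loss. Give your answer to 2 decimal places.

DWL = $1626.28

Market equilibrium (private): 22.67 + 0.68x = 231.13 - 1.60x → x_m = 91.4298.
Social marginal cost = private MC + MEC = 39.82 + 1.61x.
Set SMC = demand: 39.82 + 1.61x = 231.13 - 1.60x → x* = 59.5981.
Height of the DWL triangle at x_m is SMC(x_m) − demand(x_m) = MEC(x_m) = 102.1797.
DWL = ½ × 31.8317 × 102.1797 = 1626.2768.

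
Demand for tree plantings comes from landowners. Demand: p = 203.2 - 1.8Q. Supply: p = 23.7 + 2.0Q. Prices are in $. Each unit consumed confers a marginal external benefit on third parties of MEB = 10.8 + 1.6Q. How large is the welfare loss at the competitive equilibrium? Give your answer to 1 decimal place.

Market equilibrium (private): 23.7 + 2.0Q = 203.2 - 1.8Q → Q_m = 47.2368.
Social marginal benefit = demand + MEB = 214.0 - 0.2Q.
Set SMB = MC: 214.0 - 0.2Q = 23.7 + 2.0Q → Q* = 86.5000.
Between Q* and Q_m the wedge SMB − MC runs linearly from 0 to MEB(Q_m), so the loss is a triangle.
DWL = ½ × 39.2632 × 86.3789 = 1695.7560.

DWL = $1695.8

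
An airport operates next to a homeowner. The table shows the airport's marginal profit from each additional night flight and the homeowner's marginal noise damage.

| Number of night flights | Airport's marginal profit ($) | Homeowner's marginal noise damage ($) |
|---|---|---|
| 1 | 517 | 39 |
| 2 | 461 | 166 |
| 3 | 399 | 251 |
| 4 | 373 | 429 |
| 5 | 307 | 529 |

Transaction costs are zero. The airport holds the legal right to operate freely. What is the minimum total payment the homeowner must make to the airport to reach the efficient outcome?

Left alone the airport would choose level 5 (marginal profit stays positive).
Efficient level: k* = 3 (marginal profit ≥ marginal noise damage through 3).
The homeowner must at least cover the airport's forgone profit from cutting 5→3: 373 + 307 = 680.

$680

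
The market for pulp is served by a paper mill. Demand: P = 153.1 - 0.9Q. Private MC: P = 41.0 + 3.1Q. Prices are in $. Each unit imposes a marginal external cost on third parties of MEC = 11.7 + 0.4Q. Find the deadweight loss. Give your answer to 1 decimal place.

DWL = $59.6

Market equilibrium (private): 41.0 + 3.1Q = 153.1 - 0.9Q → Q_m = 28.0250.
Social marginal cost = private MC + MEC = 52.7 + 3.5Q.
Set SMC = demand: 52.7 + 3.5Q = 153.1 - 0.9Q → Q* = 22.8182.
The welfare-loss triangle has base |Q_m − Q*| and height MEC(Q_m) (the vertical gap between SMC and demand is zero at Q* and MEC at Q_m).
DWL = ½ × 5.2068 × 22.9100 = 59.6439.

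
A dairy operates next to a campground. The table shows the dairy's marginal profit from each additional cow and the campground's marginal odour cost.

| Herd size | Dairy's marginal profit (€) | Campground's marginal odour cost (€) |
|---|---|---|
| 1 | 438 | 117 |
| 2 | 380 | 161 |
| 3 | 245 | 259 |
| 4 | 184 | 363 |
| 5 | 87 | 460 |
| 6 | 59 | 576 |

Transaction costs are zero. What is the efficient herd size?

2

Bargaining reaches the level where marginal profit last exceeds marginal odour cost.
That holds through level 2 (380 ≥ 161) but not at 3 (245 < 259).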